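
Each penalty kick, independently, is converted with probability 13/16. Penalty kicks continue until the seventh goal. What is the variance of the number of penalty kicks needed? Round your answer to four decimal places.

Y = total penalty kicks until the seventh success; negative binomial with r=7, p=0.8125.
Var(Y) = r(1−p)/p² = 7·0.1875 / 0.8125² = 1.988166

1.9882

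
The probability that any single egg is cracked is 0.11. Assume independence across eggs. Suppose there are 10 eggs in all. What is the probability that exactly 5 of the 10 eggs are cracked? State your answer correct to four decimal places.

0.0023

X ~ Binomial(n=10, p=0.11).
P(X=5) = C(10,5) · p^5 · (1−p)^5
= 252 · 1.6105e-05 · 0.55841 = 0.002266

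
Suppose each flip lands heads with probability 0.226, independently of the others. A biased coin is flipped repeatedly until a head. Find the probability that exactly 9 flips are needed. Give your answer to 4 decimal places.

0.0291

Geometric (trials to first success), p = 0.226.
P(Y = 9) = (1−p)^8 · p = 0.1288 · 0.226 = 0.029110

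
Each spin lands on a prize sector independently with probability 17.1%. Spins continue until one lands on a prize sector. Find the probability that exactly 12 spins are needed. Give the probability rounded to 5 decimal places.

Geometric (trials to first success), p = 0.171.
P(Y = 12) = (1−p)^11 · p = 0.12709 · 0.171 = 0.0217318

0.02173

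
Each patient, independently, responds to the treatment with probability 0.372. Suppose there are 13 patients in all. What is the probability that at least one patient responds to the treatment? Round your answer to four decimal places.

0.9976

P(at least one) = 1 − P(none) = 1 − (1 − 0.372)^13
= 1 − 0.002363 = 0.997637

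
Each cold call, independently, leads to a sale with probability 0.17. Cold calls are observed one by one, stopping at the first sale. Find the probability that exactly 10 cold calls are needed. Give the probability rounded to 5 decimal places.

0.03178

Geometric (trials to first success), p = 0.17.
P(Y = 10) = (1−p)^9 · p = 0.18694 · 0.17 = 0.0317798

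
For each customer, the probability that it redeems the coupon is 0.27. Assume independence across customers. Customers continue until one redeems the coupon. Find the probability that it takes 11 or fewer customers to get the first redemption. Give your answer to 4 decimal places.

0.9686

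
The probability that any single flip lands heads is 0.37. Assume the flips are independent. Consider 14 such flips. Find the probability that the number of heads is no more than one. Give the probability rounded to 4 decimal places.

0.0143

X ~ Binomial(14, 0.37); P(X ≤ 1) = Σ C(14,k) p^k (1−p)^(14−k) over k:
  k=0: C(14,0)·0.37^0·0.63^14 = 0.001552
  k=1: C(14,1)·0.37^1·0.63^13 = 0.012757
Total = 0.014309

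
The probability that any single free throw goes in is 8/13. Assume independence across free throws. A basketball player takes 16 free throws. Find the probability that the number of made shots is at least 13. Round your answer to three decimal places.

X ~ Binomial(16, 0.615385); P(X ≥ 13) = Σ C(16,k) p^k (1−p)^(16−k) over k:
  k=13: C(16,13)·0.615385^13·0.384615^3 = 0.05783
  k=14: C(16,14)·0.615385^14·0.384615^2 = 0.01983
  k=15: C(16,15)·0.615385^15·0.384615^1 = 0.00423
  k=16: C(16,16)·0.615385^16·0.384615^0 = 0.00042
Total = 0.08231

0.082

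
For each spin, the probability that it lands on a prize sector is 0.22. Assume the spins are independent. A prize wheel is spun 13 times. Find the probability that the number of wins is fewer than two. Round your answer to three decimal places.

0.185

X ~ Binomial(13, 0.22); P(X ≤ 1) = Σ C(13,k) p^k (1−p)^(13−k) over k:
  k=0: C(13,0)·0.22^0·0.78^13 = 0.03956
  k=1: C(13,1)·0.22^1·0.78^12 = 0.14504
Total = 0.18460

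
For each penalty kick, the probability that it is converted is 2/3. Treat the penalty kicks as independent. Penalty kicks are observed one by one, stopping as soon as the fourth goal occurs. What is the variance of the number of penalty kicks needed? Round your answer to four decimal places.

Y = total penalty kicks until the fourth success; negative binomial with r=4, p=0.666667.
Var(Y) = r(1−p)/p² = 4·0.333333 / 0.666667² = 3.000000

3.0000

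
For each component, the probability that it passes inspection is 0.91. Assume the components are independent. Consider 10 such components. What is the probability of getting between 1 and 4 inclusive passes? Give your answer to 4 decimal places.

X ~ Binomial(10, 0.91); P(1 ≤ X ≤ 4) = Σ C(10,k) p^k (1−p)^(10−k) over k:
  k=1: C(10,1)·0.91^1·0.09^9 = 0.000000
  k=2: C(10,2)·0.91^2·0.09^8 = 0.000000
  k=3: C(10,3)·0.91^3·0.09^7 = 0.000004
  k=4: C(10,4)·0.91^4·0.09^6 = 0.000077
Total = 0.000081

0.0001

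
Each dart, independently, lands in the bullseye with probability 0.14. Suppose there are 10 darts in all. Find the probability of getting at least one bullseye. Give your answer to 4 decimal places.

P(at least one) = 1 − P(none) = 1 − (1 − 0.14)^10
= 1 − 0.221302 = 0.778698

0.7787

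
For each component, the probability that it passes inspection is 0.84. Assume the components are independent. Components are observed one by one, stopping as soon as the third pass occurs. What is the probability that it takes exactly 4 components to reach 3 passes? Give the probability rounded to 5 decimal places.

0.28450

Y = trial on which the third success occurs; negative binomial, r=3, p=0.84.
P(Y=4) = C(3,2) · p^3 · (1−p)^1
= 3 · 0.5927 · 0.16 = 0.2844979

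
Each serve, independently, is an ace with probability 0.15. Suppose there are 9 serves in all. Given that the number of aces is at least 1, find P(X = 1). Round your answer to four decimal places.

0.4787

X ~ Binomial(9, 0.15). Want P(X=1 | X≥1) = P(X=1) / P(X≥1).
P(X=1) = C(9,1)·0.15^1·0.85^8 = 0.367862
P(X≥1) = 1 − 0.231617 = 0.768383
Ratio = 0.367862 / 0.768383 = 0.478748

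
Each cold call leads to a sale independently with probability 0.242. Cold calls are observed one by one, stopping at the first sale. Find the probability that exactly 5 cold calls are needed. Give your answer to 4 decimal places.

0.0799

Geometric (trials to first success), p = 0.242.
P(Y = 5) = (1−p)^4 · p = 0.33012 · 0.242 = 0.079890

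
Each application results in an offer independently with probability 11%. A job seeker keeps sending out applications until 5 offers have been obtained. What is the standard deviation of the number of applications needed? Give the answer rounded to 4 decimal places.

19.1773

Y = total applications until the fifth success; negative binomial with r=5, p=0.11.
SD(Y) = √[r(1−p)/p²] = √(367.768595) = 19.177294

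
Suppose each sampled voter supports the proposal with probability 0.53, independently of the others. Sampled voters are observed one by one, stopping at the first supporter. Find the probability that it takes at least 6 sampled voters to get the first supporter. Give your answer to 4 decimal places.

0.0229

Y = number of sampled voters to the first success; geometric, p = 0.53.
P(Y > 5) = P(first 5 all fail) = (1−p)^5 = 0.022935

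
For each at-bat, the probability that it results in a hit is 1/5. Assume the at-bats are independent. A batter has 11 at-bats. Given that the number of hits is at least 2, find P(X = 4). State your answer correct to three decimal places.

0.163

X ~ Binomial(11, 0.20). Want P(X=4 | X≥2) = P(X=4) / P(X≥2).
P(X=4) = C(11,4)·0.20^4·0.80^7 = 0.11073
P(X≥2) = 1 − 0.08590 − 0.23622 = 0.67788
Ratio = 0.11073 / 0.67788 = 0.16335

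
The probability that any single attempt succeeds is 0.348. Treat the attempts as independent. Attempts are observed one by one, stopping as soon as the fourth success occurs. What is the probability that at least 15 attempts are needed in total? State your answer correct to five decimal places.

Needing more than 14 attempts ⇔ fewer than 4 successes in the first 14. With X ~ Binomial(14, 0.348), P(Y > 14) = P(X ≤ 3).
  k=0: C(14,0)·0.348^0·0.652^14 = 0.0025088
  k=1: C(14,1)·0.348^1·0.652^13 = 0.0187468
  k=2: C(14,2)·0.348^2·0.652^12 = 0.0650386
  k=3: C(14,3)·0.348^3·0.652^11 = 0.1388554
P(X ≤ 3) = 0.2251495

0.22515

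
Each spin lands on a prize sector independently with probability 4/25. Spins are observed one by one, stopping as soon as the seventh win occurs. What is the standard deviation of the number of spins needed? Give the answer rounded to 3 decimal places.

15.155

Y = total spins until the seventh success; negative binomial with r=7, p=0.16.
SD(Y) = √[r(1−p)/p²] = √(229.68750) = 15.15544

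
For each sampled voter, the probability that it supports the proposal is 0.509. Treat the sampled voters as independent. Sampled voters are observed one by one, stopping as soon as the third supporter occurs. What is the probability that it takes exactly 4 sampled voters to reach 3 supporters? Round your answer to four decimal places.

0.1942

Y = trial on which the third success occurs; negative binomial, r=3, p=0.509.
P(Y=4) = C(3,2) · p^3 · (1−p)^1
= 3 · 0.13187 · 0.491 = 0.194248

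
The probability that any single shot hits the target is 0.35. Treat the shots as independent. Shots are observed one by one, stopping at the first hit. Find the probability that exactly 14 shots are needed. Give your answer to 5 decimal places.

0.00129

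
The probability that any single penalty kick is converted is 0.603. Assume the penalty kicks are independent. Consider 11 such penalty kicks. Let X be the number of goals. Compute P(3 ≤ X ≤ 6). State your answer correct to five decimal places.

0.45337

X ~ Binomial(11, 0.603); P(3 ≤ X ≤ 6) = Σ C(11,k) p^k (1−p)^(11−k) over k:
  k=3: C(11,3)·0.603^3·0.397^8 = 0.0223234
  k=4: C(11,4)·0.603^4·0.397^7 = 0.0678136
  k=5: C(11,5)·0.603^5·0.397^6 = 0.1442021
  k=6: C(11,6)·0.603^6·0.397^5 = 0.2190274
Total = 0.4533664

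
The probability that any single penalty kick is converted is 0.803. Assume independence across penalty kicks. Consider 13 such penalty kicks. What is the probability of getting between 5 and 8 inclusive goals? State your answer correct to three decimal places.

0.094

X ~ Binomial(13, 0.803); P(5 ≤ X ≤ 8) = Σ C(13,k) p^k (1−p)^(13−k) over k:
  k=5: C(13,5)·0.803^5·0.197^8 = 0.00097
  k=6: C(13,6)·0.803^6·0.197^7 = 0.00530
  k=7: C(13,7)·0.803^7·0.197^6 = 0.02159
  k=8: C(13,8)·0.803^8·0.197^5 = 0.06601
Total = 0.09388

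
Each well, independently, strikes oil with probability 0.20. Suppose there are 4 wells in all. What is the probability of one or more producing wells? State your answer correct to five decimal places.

0.59040

P(at least one) = 1 − P(none) = 1 − (1 − 0.20)^4
= 1 − 0.4096000 = 0.5904000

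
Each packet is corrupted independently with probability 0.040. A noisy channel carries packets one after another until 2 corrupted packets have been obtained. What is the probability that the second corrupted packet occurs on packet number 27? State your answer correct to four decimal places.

0.0150

Y = trial on which the second success occurs; negative binomial, r=2, p=0.04.
P(Y=27) = C(26,1) · p^2 · (1−p)^25
= 26 · 0.0016 · 0.3604 = 0.014993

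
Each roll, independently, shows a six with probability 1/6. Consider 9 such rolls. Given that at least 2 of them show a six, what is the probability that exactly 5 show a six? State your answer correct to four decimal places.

0.0171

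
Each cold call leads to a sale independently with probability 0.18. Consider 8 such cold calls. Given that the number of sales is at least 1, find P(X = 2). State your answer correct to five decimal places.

0.34666

X ~ Binomial(8, 0.18). Want P(X=2 | X≥1) = P(X=2) / P(X≥1).
P(X=2) = C(8,2)·0.18^2·0.82^6 = 0.2757949
P(X≥1) = 1 − 0.2044141 = 0.7955859
Ratio = 0.2757949 / 0.7955859 = 0.3466563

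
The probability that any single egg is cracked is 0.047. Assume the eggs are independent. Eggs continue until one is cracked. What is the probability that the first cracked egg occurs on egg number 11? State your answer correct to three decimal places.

Geometric (trials to first success), p = 0.047.
P(Y = 11) = (1−p)^10 · p = 0.61792 · 0.047 = 0.02904

0.029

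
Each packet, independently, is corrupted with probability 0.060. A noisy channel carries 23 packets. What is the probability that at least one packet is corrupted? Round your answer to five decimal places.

P(at least one) = 1 − P(none) = 1 − (1 − 0.06)^23
= 1 − 0.2409576 = 0.7590424

0.75904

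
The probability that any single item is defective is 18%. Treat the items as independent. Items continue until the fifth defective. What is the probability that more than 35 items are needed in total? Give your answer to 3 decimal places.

0.220

Needing more than 35 items ⇔ fewer than 5 successes in the first 35. With X ~ Binomial(35, 0.18), P(Y > 35) = P(X ≤ 4).
  k=0: C(35,0)·0.18^0·0.82^35 = 0.00096
  k=1: C(35,1)·0.18^1·0.82^34 = 0.00740
  k=2: C(35,2)·0.18^2·0.82^33 = 0.02760
  k=3: C(35,3)·0.18^3·0.82^32 = 0.06665
  k=4: C(35,4)·0.18^4·0.82^31 = 0.11704
P(X ≤ 4) = 0.21964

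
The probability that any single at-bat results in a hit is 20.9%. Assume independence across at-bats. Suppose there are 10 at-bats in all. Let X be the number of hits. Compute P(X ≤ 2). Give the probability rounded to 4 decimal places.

0.6505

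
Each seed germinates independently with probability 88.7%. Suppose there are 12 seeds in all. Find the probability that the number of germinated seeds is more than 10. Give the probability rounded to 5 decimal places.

X ~ Binomial(12, 0.887); P(X ≥ 11) = Σ C(12,k) p^k (1−p)^(12−k) over k:
  k=11: C(12,11)·0.887^11·0.113^1 = 0.3625931
  k=12: C(12,12)·0.887^12·0.113^0 = 0.2371829
Total = 0.5997760

0.59978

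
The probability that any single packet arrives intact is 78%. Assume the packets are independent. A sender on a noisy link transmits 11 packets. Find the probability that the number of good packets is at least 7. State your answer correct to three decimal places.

0.928

X ~ Binomial(11, 0.78); P(X ≥ 7) = Σ C(11,k) p^k (1−p)^(11−k) over k:
  k=7: C(11,7)·0.78^7·0.22^4 = 0.13579
  k=8: C(11,8)·0.78^8·0.22^3 = 0.24072
  k=9: C(11,9)·0.78^9·0.22^2 = 0.28449
  k=10: C(11,10)·0.78^10·0.22^1 = 0.20173
  k=11: C(11,11)·0.78^11·0.22^0 = 0.06502
Total = 0.92774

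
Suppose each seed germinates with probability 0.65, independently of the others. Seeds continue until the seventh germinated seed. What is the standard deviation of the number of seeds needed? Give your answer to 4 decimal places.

2.4081

Y = total seeds until the seventh success; negative binomial with r=7, p=0.65.
SD(Y) = √[r(1−p)/p²] = √(5.798817) = 2.408073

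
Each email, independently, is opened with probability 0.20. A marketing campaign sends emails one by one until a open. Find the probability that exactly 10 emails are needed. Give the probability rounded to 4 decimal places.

0.0268

Geometric (trials to first success), p = 0.20.
P(Y = 10) = (1−p)^9 · p = 0.13422 · 0.20 = 0.026844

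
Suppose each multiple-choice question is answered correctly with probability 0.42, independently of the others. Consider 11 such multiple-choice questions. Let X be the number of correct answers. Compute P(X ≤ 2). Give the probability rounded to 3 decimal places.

0.094

X ~ Binomial(11, 0.42); P(X ≤ 2) = Σ C(11,k) p^k (1−p)^(11−k) over k:
  k=0: C(11,0)·0.42^0·0.58^11 = 0.00250
  k=1: C(11,1)·0.42^1·0.58^10 = 0.01990
  k=2: C(11,2)·0.42^2·0.58^9 = 0.07206
Total = 0.09446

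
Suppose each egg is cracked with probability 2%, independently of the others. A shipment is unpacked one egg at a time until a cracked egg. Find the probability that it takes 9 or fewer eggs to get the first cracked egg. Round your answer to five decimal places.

Y = number of eggs to the first success; geometric, p = 0.02.
P(Y ≤ 9) = 1 − (1−p)^9 = 1 − 0.8337478 = 0.1662522

0.16625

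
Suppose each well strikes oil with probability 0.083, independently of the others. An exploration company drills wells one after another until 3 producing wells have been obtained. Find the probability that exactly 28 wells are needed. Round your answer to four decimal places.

0.0230

Y = trial on which the third success occurs; negative binomial, r=3, p=0.083.
P(Y=28) = C(27,2) · p^3 · (1−p)^25
= 351 · 0.00057179 · 0.11461 = 0.023002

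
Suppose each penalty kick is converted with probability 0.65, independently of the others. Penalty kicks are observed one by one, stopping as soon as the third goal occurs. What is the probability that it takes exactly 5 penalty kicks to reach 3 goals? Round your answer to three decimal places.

Y = trial on which the third success occurs; negative binomial, r=3, p=0.65.
P(Y=5) = C(4,2) · p^3 · (1−p)^2
= 6 · 0.27463 · 0.1225 = 0.20185

0.202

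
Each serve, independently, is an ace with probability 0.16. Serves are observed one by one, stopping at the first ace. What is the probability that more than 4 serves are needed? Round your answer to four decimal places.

0.4979

Y = number of serves to the first success; geometric, p = 0.16.
P(Y > 4) = P(first 4 all fail) = (1−p)^4 = 0.497871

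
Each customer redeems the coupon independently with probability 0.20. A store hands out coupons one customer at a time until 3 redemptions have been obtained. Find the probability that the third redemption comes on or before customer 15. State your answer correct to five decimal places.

0.60198

Finishing within 15 customers ⇔ at least 3 successes in the first 15. With X ~ Binomial(15, 0.20), P(Y ≤ 15) = 1 − P(X ≤ 2).
  k=0: C(15,0)·0.20^0·0.80^15 = 0.0351844
  k=1: C(15,1)·0.20^1·0.80^14 = 0.1319414
  k=2: C(15,2)·0.20^2·0.80^13 = 0.2308974
1 − 0.3980232 = 0.6019768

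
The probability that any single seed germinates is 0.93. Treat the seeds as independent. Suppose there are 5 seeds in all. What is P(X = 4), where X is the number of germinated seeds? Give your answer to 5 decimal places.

0.26182

X ~ Binomial(n=5, p=0.93).
P(X=4) = C(5,4) · p^4 · (1−p)^1
= 5 · 0.74805 · 0.07 = 0.2618182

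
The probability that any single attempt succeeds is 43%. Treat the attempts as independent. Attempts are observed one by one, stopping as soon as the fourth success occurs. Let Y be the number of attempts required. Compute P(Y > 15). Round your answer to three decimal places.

0.058

Needing more than 15 attempts ⇔ fewer than 4 successes in the first 15. With X ~ Binomial(15, 0.43), P(Y > 15) = P(X ≤ 3).
  k=0: C(15,0)·0.43^0·0.57^15 = 0.00022
  k=1: C(15,1)·0.43^1·0.57^14 = 0.00246
  k=2: C(15,2)·0.43^2·0.57^13 = 0.01302
  k=3: C(15,3)·0.43^3·0.57^12 = 0.04255
P(X ≤ 3) = 0.05825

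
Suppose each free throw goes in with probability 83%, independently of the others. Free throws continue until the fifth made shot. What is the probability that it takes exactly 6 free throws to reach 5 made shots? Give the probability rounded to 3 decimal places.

Y = trial on which the fifth success occurs; negative binomial, r=5, p=0.83.
P(Y=6) = C(5,4) · p^5 · (1−p)^1
= 5 · 0.3939 · 0.17 = 0.33482

0.335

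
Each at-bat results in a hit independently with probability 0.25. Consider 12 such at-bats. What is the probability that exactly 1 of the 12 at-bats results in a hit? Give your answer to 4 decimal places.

0.1267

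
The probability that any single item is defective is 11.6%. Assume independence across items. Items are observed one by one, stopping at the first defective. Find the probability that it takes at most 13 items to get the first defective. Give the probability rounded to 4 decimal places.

0.7987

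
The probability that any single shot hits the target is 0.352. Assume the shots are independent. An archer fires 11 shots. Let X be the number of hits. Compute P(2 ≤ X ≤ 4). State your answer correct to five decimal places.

X ~ Binomial(11, 0.352); P(2 ≤ X ≤ 4) = Σ C(11,k) p^k (1−p)^(11−k) over k:
  k=2: C(11,2)·0.352^2·0.648^9 = 0.1372850
  k=3: C(11,3)·0.352^3·0.648^8 = 0.2237237
  k=4: C(11,4)·0.352^4·0.648^7 = 0.2430578
Total = 0.6040665

0.60407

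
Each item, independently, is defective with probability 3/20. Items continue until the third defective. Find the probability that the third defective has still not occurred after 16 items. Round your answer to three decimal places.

Needing more than 16 items ⇔ fewer than 3 successes in the first 16. With X ~ Binomial(16, 0.15), P(Y > 16) = P(X ≤ 2).
  k=0: C(16,0)·0.15^0·0.85^16 = 0.07425
  k=1: C(16,1)·0.15^1·0.85^15 = 0.20965
  k=2: C(16,2)·0.15^2·0.85^14 = 0.27748
P(X ≤ 2) = 0.56138

0.561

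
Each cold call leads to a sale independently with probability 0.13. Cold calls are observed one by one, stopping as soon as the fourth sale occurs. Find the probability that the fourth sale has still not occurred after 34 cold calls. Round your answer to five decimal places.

Needing more than 34 cold calls ⇔ fewer than 4 successes in the first 34. With X ~ Binomial(34, 0.13), P(Y > 34) = P(X ≤ 3).
  k=0: C(34,0)·0.13^0·0.87^34 = 0.0087832
  k=1: C(34,1)·0.13^1·0.87^33 = 0.0446229
  k=2: C(34,2)·0.13^2·0.87^32 = 0.1100185
  k=3: C(34,3)·0.13^3·0.87^31 = 0.1753551
P(X ≤ 3) = 0.3387797

0.33878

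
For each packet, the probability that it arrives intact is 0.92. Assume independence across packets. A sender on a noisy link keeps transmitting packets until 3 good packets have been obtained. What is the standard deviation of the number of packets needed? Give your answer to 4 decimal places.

0.5325

Y = total packets until the third success; negative binomial with r=3, p=0.92.
SD(Y) = √[r(1−p)/p²] = √(0.283554) = 0.532498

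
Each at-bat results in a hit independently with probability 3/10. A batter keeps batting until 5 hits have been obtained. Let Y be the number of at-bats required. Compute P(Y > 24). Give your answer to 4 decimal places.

0.1111

Needing more than 24 at-bats ⇔ fewer than 5 successes in the first 24. With X ~ Binomial(24, 0.30), P(Y > 24) = P(X ≤ 4).
  k=0: C(24,0)·0.30^0·0.70^24 = 0.000192
  k=1: C(24,1)·0.30^1·0.70^23 = 0.001971
  k=2: C(24,2)·0.30^2·0.70^22 = 0.009712
  k=3: C(24,3)·0.30^3·0.70^21 = 0.030523
  k=4: C(24,4)·0.30^4·0.70^20 = 0.068678
P(X ≤ 4) = 0.111075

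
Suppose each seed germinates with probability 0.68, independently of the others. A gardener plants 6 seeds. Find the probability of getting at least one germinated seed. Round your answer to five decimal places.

P(at least one) = 1 − P(none) = 1 − (1 − 0.68)^6
= 1 − 0.0010737 = 0.9989263

0.99893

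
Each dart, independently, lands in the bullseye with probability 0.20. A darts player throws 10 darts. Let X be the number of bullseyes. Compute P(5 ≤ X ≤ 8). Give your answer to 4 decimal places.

X ~ Binomial(10, 0.20); P(5 ≤ X ≤ 8) = Σ C(10,k) p^k (1−p)^(10−k) over k:
  k=5: C(10,5)·0.20^5·0.80^5 = 0.026424
  k=6: C(10,6)·0.20^6·0.80^4 = 0.005505
  k=7: C(10,7)·0.20^7·0.80^3 = 0.000786
  k=8: C(10,8)·0.20^8·0.80^2 = 0.000074
Total = 0.032789

0.0328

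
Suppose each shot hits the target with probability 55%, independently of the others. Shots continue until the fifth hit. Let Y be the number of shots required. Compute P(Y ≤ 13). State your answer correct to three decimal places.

Finishing within 13 shots ⇔ at least 5 successes in the first 13. With X ~ Binomial(13, 0.55), P(Y ≤ 13) = 1 − P(X ≤ 4).
  k=0: C(13,0)·0.55^0·0.45^13 = 0.00003
  k=1: C(13,1)·0.55^1·0.45^12 = 0.00049
  k=2: C(13,2)·0.55^2·0.45^11 = 0.00362
  k=3: C(13,3)·0.55^3·0.45^10 = 0.01620
  k=4: C(13,4)·0.55^4·0.45^9 = 0.04951
1 − 0.06985 = 0.93015

0.930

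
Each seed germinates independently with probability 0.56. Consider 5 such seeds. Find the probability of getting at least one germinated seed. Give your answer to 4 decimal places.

0.9835

P(at least one) = 1 − P(none) = 1 − (1 − 0.56)^5
= 1 − 0.016492 = 0.983508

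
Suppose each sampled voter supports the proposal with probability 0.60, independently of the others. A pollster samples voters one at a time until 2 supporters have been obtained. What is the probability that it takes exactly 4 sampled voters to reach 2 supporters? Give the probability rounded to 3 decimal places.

Y = trial on which the second success occurs; negative binomial, r=2, p=0.60.
P(Y=4) = C(3,1) · p^2 · (1−p)^2
= 3 · 0.36 · 0.16 = 0.17280

0.173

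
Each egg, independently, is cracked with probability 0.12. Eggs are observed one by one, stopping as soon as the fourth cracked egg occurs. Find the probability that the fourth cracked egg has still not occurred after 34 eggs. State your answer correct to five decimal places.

Needing more than 34 eggs ⇔ fewer than 4 successes in the first 34. With X ~ Binomial(34, 0.12), P(Y > 34) = P(X ≤ 3).
  k=0: C(34,0)·0.12^0·0.88^34 = 0.0129542
  k=1: C(34,1)·0.12^1·0.88^33 = 0.0600604
  k=2: C(34,2)·0.12^2·0.88^32 = 0.1351359
  k=3: C(34,3)·0.12^3·0.88^31 = 0.1965614
P(X ≤ 3) = 0.4047119

0.40471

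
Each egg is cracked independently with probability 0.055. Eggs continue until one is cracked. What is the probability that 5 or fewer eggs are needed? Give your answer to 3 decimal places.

Y = number of eggs to the first success; geometric, p = 0.055.
P(Y ≤ 5) = 1 − (1−p)^5 = 1 − 0.75363 = 0.24637

0.246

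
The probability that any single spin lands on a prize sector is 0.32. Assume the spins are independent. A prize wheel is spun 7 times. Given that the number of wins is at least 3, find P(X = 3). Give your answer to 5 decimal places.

0.61512

X ~ Binomial(7, 0.32). Want P(X=3 | X≥3) = P(X=3) / P(X≥3).
P(X=3) = C(7,3)·0.32^3·0.68^4 = 0.2452187
P(X≥3) = 1 − 0.0672299 − 0.2214632 − 0.3126539 = 0.3986531
Ratio = 0.2452187 / 0.3986531 = 0.6151181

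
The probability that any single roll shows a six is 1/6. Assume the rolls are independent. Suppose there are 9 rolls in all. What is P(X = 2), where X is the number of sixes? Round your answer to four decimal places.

0.2791

X ~ Binomial(n=9, p=0.166667).
P(X=2) = C(9,2) · p^2 · (1−p)^7
= 36 · 0.027778 · 0.27908 = 0.279082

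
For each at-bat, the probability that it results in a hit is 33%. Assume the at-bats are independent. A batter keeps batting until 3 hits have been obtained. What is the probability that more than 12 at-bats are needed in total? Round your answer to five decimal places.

0.18756

Needing more than 12 at-bats ⇔ fewer than 3 successes in the first 12. With X ~ Binomial(12, 0.33), P(Y > 12) = P(X ≤ 2).
  k=0: C(12,0)·0.33^0·0.67^12 = 0.0081827
  k=1: C(12,1)·0.33^1·0.67^11 = 0.0483635
  k=2: C(12,2)·0.33^2·0.67^10 = 0.1310146
P(X ≤ 2) = 0.1875609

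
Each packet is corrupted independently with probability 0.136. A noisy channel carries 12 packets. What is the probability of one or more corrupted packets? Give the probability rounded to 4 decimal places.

0.8270

P(at least one) = 1 − P(none) = 1 − (1 − 0.136)^12
= 1 − 0.173047 = 0.826953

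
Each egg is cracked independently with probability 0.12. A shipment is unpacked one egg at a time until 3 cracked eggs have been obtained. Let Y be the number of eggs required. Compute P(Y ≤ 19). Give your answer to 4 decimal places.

Finishing within 19 eggs ⇔ at least 3 successes in the first 19. With X ~ Binomial(19, 0.12), P(Y ≤ 19) = 1 − P(X ≤ 2).
  k=0: C(19,0)·0.12^0·0.88^19 = 0.088140
  k=1: C(19,1)·0.12^1·0.88^18 = 0.228362
  k=2: C(19,2)·0.12^2·0.88^17 = 0.280262
1 − 0.596763 = 0.403237

0.4032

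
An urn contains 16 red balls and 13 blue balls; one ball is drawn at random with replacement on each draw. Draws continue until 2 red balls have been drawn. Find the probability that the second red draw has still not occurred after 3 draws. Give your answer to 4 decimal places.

0.4227

Needing more than 3 draws ⇔ fewer than 2 successes in the first 3. With X ~ Binomial(3, 0.551724), P(Y > 3) = P(X ≤ 1).
  k=0: C(3,0)·0.551724^0·0.448276^3 = 0.090082
  k=1: C(3,1)·0.551724^1·0.448276^2 = 0.332609
P(X ≤ 1) = 0.422691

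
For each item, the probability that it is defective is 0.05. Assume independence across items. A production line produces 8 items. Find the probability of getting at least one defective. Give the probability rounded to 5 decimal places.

0.33658

P(at least one) = 1 − P(none) = 1 − (1 − 0.05)^8
= 1 − 0.6634204 = 0.3365796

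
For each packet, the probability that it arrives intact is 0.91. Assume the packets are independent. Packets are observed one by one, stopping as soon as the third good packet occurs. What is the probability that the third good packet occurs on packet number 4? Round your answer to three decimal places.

Y = trial on which the third success occurs; negative binomial, r=3, p=0.91.
P(Y=4) = C(3,2) · p^3 · (1−p)^1
= 3 · 0.75357 · 0.09 = 0.20346

0.203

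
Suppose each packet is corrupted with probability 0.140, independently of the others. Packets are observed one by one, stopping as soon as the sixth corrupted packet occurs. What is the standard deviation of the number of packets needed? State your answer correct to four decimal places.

Y = total packets until the sixth success; negative binomial with r=6, p=0.14.
SD(Y) = √[r(1−p)/p²] = √(263.265306) = 16.225452

16.2255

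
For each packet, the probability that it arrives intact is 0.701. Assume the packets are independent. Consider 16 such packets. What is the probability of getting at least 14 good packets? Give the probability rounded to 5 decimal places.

X ~ Binomial(16, 0.701); P(X ≥ 14) = Σ C(16,k) p^k (1−p)^(16−k) over k:
  k=14: C(16,14)·0.701^14·0.299^2 = 0.0742294
  k=15: C(16,15)·0.701^15·0.299^1 = 0.0232039
  k=16: C(16,16)·0.701^16·0.299^0 = 0.0034001
Total = 0.1008334

0.10083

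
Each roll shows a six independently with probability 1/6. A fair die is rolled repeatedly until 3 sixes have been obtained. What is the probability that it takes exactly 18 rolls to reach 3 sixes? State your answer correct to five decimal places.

0.04087

Y = trial on which the third success occurs; negative binomial, r=3, p=0.166667.
P(Y=18) = C(17,2) · p^3 · (1−p)^15
= 136 · 0.0046296 · 0.064905 = 0.0408664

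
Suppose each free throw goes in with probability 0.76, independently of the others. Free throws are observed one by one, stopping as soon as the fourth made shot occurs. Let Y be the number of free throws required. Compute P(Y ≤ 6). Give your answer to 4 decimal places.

0.8461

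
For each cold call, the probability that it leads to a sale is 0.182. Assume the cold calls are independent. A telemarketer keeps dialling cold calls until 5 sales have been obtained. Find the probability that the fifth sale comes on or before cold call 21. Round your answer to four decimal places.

0.3321

Finishing within 21 cold calls ⇔ at least 5 successes in the first 21. With X ~ Binomial(21, 0.182), P(Y ≤ 21) = 1 − P(X ≤ 4).
  k=0: C(21,0)·0.182^0·0.818^21 = 0.014717
  k=1: C(21,1)·0.182^1·0.818^20 = 0.068763
  k=2: C(21,2)·0.182^2·0.818^19 = 0.152994
  k=3: C(21,3)·0.182^3·0.818^18 = 0.215588
  k=4: C(21,4)·0.182^4·0.818^17 = 0.215852
1 − 0.667915 = 0.332085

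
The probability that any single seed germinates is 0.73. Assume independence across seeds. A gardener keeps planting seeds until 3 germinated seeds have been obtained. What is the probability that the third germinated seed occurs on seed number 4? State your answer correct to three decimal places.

0.315

Y = trial on which the third success occurs; negative binomial, r=3, p=0.73.
P(Y=4) = C(3,2) · p^3 · (1−p)^1
= 3 · 0.38902 · 0.27 = 0.31510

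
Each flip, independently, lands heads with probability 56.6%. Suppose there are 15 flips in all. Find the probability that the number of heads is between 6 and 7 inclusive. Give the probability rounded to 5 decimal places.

0.24061

X ~ Binomial(15, 0.566); P(6 ≤ X ≤ 7) = Σ C(15,k) p^k (1−p)^(15−k) over k:
  k=6: C(15,6)·0.566^6·0.434^9 = 0.0898898
  k=7: C(15,7)·0.566^7·0.434^8 = 0.1507237
Total = 0.2406134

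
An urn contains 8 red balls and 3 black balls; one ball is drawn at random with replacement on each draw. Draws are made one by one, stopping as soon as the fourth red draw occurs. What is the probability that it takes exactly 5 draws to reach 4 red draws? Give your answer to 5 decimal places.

0.30520

Y = trial on which the fourth success occurs; negative binomial, r=4, p=0.727273.
P(Y=5) = C(4,3) · p^4 · (1−p)^1
= 4 · 0.27976 · 0.27273 = 0.3051952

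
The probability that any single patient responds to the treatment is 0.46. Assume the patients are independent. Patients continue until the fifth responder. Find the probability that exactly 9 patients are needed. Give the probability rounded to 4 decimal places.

0.1226

Y = trial on which the fifth success occurs; negative binomial, r=5, p=0.46.
P(Y=9) = C(8,4) · p^5 · (1−p)^4
= 70 · 0.020596 · 0.085031 = 0.122592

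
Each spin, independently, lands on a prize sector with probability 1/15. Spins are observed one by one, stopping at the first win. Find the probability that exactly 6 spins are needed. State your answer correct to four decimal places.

0.0472

Geometric (trials to first success), p = 0.066667.
P(Y = 6) = (1−p)^5 · p = 0.70825 · 0.066667 = 0.047216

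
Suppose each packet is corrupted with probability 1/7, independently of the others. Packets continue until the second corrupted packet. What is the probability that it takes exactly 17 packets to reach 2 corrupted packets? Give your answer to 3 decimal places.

Y = trial on which the second success occurs; negative binomial, r=2, p=0.142857.
P(Y=17) = C(16,1) · p^2 · (1−p)^15
= 16 · 0.020408 · 0.099037 = 0.03234

0.032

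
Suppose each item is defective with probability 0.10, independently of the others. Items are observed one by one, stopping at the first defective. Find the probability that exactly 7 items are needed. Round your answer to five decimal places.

0.05314

Geometric (trials to first success), p = 0.10.
P(Y = 7) = (1−p)^6 · p = 0.53144 · 0.10 = 0.0531441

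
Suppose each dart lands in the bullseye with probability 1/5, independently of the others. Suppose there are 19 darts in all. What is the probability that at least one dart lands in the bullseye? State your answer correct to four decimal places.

P(at least one) = 1 − P(none) = 1 − (1 − 0.20)^19
= 1 − 0.014412 = 0.985588

0.9856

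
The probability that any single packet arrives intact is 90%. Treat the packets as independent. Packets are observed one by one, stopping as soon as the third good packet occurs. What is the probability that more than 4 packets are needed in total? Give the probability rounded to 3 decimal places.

0.052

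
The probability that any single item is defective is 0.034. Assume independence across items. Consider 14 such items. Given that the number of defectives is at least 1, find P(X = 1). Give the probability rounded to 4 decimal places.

0.7909

X ~ Binomial(14, 0.034). Want P(X=1 | X≥1) = P(X=1) / P(X≥1).
P(X=1) = C(14,1)·0.034^1·0.966^13 = 0.303605
P(X≥1) = 1 − 0.616141 = 0.383859
Ratio = 0.303605 / 0.383859 = 0.790929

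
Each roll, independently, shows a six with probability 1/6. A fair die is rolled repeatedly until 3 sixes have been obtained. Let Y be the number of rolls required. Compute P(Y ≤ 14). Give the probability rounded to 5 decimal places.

Finishing within 14 rolls ⇔ at least 3 successes in the first 14. With X ~ Binomial(14, 0.166667), P(Y ≤ 14) = 1 − P(X ≤ 2).
  k=0: C(14,0)·0.166667^0·0.833333^14 = 0.0778866
  k=1: C(14,1)·0.166667^1·0.833333^13 = 0.2180824
  k=2: C(14,2)·0.166667^2·0.833333^12 = 0.2835071
1 − 0.5794760 = 0.4205240

0.42052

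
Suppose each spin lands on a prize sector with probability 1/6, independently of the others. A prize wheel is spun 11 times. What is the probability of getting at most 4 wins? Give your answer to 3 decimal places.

X ~ Binomial(11, 0.166667); P(X ≤ 4) = Σ C(11,k) p^k (1−p)^(11−k) over k:
  k=0: C(11,0)·0.166667^0·0.833333^11 = 0.13459
  k=1: C(11,1)·0.166667^1·0.833333^10 = 0.29609
  k=2: C(11,2)·0.166667^2·0.833333^9 = 0.29609
  k=3: C(11,3)·0.166667^3·0.833333^8 = 0.17766
  k=4: C(11,4)·0.166667^4·0.833333^7 = 0.07106
Total = 0.97549

0.975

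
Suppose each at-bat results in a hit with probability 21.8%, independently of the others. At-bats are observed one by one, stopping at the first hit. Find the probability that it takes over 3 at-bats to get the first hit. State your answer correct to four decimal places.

Y = number of at-bats to the first success; geometric, p = 0.218.
P(Y > 3) = P(first 3 all fail) = (1−p)^3 = 0.478212

0.4782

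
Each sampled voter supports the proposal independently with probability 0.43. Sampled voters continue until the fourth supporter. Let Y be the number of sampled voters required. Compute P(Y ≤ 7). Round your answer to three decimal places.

Finishing within 7 sampled voters ⇔ at least 4 successes in the first 7. With X ~ Binomial(7, 0.43), P(Y ≤ 7) = 1 − P(X ≤ 3).
  k=0: C(7,0)·0.43^0·0.57^7 = 0.01955
  k=1: C(7,1)·0.43^1·0.57^6 = 0.10323
  k=2: C(7,2)·0.43^2·0.57^5 = 0.23363
  k=3: C(7,3)·0.43^3·0.57^4 = 0.29375
1 − 0.65016 = 0.34984

0.350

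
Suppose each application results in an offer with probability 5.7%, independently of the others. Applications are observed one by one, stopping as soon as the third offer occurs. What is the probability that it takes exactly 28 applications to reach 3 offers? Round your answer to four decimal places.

0.0150

Y = trial on which the third success occurs; negative binomial, r=3, p=0.057.
P(Y=28) = C(27,2) · p^3 · (1−p)^25
= 351 · 0.00018519 · 0.23056 = 0.014987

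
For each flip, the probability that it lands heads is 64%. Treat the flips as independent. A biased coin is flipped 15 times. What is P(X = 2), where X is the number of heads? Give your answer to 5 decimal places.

X ~ Binomial(n=15, p=0.64).
P(X=2) = C(15,2) · p^2 · (1−p)^13
= 105 · 0.4096 · 1.7058e-06 = 0.0000734

0.00007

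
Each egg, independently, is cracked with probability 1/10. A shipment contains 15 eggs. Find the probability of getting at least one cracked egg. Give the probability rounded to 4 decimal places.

P(at least one) = 1 − P(none) = 1 − (1 − 0.10)^15
= 1 − 0.205891 = 0.794109

0.7941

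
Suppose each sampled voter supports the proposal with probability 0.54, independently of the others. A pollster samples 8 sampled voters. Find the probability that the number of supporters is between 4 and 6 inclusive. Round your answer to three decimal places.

0.664

X ~ Binomial(8, 0.54); P(4 ≤ X ≤ 6) = Σ C(8,k) p^k (1−p)^(8−k) over k:
  k=4: C(8,4)·0.54^4·0.46^4 = 0.26650
  k=5: C(8,5)·0.54^5·0.46^3 = 0.25028
  k=6: C(8,6)·0.54^6·0.46^2 = 0.14690
Total = 0.66369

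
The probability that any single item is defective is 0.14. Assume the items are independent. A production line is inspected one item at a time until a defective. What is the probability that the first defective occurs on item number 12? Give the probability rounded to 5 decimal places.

Geometric (trials to first success), p = 0.14.
P(Y = 12) = (1−p)^11 · p = 0.19032 · 0.14 = 0.0266447

0.02664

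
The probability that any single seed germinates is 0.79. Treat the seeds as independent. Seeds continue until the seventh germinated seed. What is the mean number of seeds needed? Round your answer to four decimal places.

Y = total seeds until the seventh success; negative binomial with r=7, p=0.79.
E[Y] = r / p = 7 / 0.79 = 8.860759

8.8608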